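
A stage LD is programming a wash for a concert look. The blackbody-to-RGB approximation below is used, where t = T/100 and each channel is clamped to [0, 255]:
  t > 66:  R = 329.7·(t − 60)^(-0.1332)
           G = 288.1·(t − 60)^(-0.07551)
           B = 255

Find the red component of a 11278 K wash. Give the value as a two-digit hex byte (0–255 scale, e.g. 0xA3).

t = 11278/100 = 112.78; the t > 66 branch applies.
R = 329.7·(112.78 − 60)^(-0.1332) = 329.7·52.78^(-0.1332) = 329.7·0.58961 = 194.395.
Rounded: 194; in hex, 0xC2.

0xC2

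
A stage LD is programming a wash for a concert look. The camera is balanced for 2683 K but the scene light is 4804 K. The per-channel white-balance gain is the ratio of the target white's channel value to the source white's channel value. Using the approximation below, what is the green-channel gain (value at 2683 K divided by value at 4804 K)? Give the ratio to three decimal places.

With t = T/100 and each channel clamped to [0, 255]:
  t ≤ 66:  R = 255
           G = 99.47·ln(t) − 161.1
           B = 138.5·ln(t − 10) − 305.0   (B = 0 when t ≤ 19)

0.741

At 4804 K (t = 48.04):
  G = 99.47·ln 48.04 − 161.1 = 99.47·3.8720 − 161.1 = 224.051.
At 2683 K (t = 26.83):
  G = 99.47·ln 26.83 − 161.1 = 99.47·3.2895 − 161.1 = 166.109.
Gain = 166.109 / 224.051 = 0.7414 → 0.741.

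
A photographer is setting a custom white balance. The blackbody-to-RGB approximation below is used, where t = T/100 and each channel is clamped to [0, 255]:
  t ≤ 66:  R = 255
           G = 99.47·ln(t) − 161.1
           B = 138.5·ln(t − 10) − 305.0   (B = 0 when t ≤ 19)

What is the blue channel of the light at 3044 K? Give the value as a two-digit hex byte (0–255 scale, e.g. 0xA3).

0x71

t = 3044/100 = 30.44; the t ≤ 66 branch applies.
B = 138.5·ln(30.44 − 10) − 305.0 = 138.5·ln 20.44 − 305.0 = 138.5·3.0175 − 305.0 = 112.923.
Rounded: 113; in hex, 0x71.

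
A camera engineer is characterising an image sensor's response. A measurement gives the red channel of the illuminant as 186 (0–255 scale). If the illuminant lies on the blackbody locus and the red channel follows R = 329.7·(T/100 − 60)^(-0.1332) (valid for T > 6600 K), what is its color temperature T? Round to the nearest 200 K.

13400 K

(t − 60)^(-0.1332) = 186/329.7 = 0.56415.
t − 60 = 0.56415^(1/-0.1332) = 0.56415^(-7.508) = 73.521, so t = 133.521.
T = 100·t = 13352 K → 13400 K to the nearest 200 K.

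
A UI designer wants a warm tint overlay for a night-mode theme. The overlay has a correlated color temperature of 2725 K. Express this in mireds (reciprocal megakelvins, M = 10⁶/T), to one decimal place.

367.0 mireds

M = 10⁶ / 2725 = 366.972 → 367.0 mireds.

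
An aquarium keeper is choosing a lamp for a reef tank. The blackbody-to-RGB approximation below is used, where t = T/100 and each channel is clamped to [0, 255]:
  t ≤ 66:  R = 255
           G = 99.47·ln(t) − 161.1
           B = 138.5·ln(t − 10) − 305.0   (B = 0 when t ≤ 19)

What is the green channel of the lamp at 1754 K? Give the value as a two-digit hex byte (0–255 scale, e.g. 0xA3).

0x7C

t = 1754/100 = 17.54; the t ≤ 66 branch applies.
G = 99.47·ln 17.54 − 161.1 = 99.47·2.8645 − 161.1 = 123.830.
Rounded: 124; in hex, 0x7C.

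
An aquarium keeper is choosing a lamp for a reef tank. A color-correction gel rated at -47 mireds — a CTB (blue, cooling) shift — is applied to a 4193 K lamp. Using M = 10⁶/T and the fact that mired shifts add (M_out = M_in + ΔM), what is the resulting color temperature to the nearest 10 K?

M_in = 10⁶/4193 = 238.49 mireds.
M_out = 238.49 + (-47) = 191.49 mireds.
T_out = 10⁶/191.49 = 5222.1 K → 5220 K.

5220 K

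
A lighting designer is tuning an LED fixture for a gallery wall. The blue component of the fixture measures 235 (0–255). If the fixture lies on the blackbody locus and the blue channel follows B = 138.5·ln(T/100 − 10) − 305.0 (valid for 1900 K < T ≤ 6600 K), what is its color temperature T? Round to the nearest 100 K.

ln(t − 10) = (235 + 305.0) / 138.5 = 3.8989.
t − 10 = e^3.8989 = 49.349, so t = 59.349.
T = 100·t = 5935 K → 5900 K to the nearest 100 K.

5900 K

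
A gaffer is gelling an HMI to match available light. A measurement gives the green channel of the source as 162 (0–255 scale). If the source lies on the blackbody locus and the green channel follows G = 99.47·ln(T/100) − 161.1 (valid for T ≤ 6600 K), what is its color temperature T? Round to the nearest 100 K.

2600 K

ln t = (162 + 161.1) / 99.47 = 3.2482.
t = e^3.2482 = 25.744.
T = 100·t = 2574 K → 2600 K to the nearest 100 K.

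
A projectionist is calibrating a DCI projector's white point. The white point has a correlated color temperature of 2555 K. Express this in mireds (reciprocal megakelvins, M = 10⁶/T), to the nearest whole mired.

391 mireds

M = 10⁶ / 2555 = 391.389 → 391 mireds.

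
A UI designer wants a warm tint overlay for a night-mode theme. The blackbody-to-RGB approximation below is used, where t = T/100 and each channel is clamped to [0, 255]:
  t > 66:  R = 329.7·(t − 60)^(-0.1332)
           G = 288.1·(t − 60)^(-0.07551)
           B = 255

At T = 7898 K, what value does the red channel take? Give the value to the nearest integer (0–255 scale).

t = 7898/100 = 78.98; the t > 66 branch applies.
R = 329.7·(78.98 − 60)^(-0.1332) = 329.7·18.98^(-0.1332) = 329.7·0.67566 = 222.767.
Rounded: 223.

223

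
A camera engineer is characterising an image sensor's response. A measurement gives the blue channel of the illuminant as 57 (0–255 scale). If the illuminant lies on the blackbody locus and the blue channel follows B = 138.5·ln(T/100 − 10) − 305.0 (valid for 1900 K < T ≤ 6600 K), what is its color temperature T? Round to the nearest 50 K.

ln(t − 10) = (57 + 305.0) / 138.5 = 2.6137.
t − 10 = e^2.6137 = 13.650, so t = 23.650.
T = 100·t = 2365 K → 2350 K to the nearest 50 K.

2350 K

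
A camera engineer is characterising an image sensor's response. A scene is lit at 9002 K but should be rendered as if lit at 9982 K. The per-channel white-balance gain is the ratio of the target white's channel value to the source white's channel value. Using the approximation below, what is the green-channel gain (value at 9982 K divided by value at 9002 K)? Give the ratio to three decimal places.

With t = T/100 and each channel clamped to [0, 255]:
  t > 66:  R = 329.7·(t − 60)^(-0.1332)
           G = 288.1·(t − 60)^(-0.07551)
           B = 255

0.979

At 9002 K (t = 90.02):
  G = 288.1·(90.02 − 60)^(-0.07551) = 288.1·30.02^(-0.07551) = 288.1·0.77347 = 222.835.
At 9982 K (t = 99.82):
  G = 288.1·(99.82 − 60)^(-0.07551) = 288.1·39.82^(-0.07551) = 288.1·0.75714 = 218.132.
Gain = 218.132 / 222.835 = 0.9789 → 0.979.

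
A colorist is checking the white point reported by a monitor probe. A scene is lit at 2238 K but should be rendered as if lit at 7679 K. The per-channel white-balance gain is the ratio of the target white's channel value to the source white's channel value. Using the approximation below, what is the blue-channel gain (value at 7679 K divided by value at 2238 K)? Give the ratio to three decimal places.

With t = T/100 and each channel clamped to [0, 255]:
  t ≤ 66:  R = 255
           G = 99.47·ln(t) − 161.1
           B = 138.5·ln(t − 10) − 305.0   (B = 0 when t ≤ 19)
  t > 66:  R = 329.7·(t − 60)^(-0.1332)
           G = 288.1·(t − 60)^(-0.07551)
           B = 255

5.865

At 2238 K (t = 22.38):
  B = 138.5·ln(22.38 − 10) − 305.0 = 138.5·ln 12.38 − 305.0 = 138.5·2.5161 − 305.0 = 43.477.
At 7679 K (t = 76.79):
  B = 255 by definition for t > 66.
Gain = 255.000 / 43.477 = 5.8651 → 5.865.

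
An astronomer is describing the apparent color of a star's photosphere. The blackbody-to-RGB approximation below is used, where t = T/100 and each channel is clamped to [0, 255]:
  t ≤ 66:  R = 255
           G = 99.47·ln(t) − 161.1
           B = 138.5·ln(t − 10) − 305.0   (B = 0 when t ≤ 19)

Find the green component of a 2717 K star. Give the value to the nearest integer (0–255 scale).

167

t = 2717/100 = 27.17; the t ≤ 66 branch applies.
G = 99.47·ln 27.17 − 161.1 = 99.47·3.3021 − 161.1 = 167.361.
Rounded: 167.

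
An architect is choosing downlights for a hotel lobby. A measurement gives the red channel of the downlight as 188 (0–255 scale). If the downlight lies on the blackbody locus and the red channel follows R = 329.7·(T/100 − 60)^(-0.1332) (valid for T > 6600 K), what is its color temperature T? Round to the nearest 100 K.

(t − 60)^(-0.1332) = 188/329.7 = 0.57022.
t − 60 = 0.57022^(1/-0.1332) = 0.57022^(-7.508) = 67.848, so t = 127.848.
T = 100·t = 12785 K → 12800 K to the nearest 100 K.

12800 K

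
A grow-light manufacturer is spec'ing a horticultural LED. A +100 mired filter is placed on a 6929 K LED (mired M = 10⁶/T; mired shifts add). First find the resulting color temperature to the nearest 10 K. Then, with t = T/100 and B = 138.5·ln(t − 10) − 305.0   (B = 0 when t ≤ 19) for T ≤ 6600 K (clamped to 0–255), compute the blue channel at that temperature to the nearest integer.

M_in = 10⁶/6929 = 144.32; M_out = 144.32 + (+100) = 244.32.
T_out = 10⁶/244.32 = 4093.0 K → 4090 K; t = 40.9.
B = 138.5·ln(40.9 − 10) − 305.0 = 138.5·ln 30.9 − 305.0 = 138.5·3.4308 − 305.0 = 170.160.
Rounded: 170.

170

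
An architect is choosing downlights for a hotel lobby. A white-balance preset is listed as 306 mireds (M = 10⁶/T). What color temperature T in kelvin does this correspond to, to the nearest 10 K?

T = 10⁶ / 306 = 3267.97 K → 3270 K.

3270 K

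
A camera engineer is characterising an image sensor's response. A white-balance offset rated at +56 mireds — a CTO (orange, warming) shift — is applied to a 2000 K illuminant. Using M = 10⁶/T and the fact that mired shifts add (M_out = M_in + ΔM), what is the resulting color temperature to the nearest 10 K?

M_in = 10⁶/2000 = 500.00 mireds.
M_out = 500.00 + (+56) = 556.00 mireds.
T_out = 10⁶/556.00 = 1798.6 K → 1800 K.

1800 K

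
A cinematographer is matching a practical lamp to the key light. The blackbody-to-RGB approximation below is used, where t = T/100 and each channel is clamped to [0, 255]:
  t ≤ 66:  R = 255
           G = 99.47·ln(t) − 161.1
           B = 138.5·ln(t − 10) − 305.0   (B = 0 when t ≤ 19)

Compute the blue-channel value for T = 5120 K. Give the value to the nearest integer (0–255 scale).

t = 5120/100 = 51.2; the t ≤ 66 branch applies.
B = 138.5·ln(51.2 − 10) − 305.0 = 138.5·ln 41.2 − 305.0 = 138.5·3.7184 − 305.0 = 210.004.
Rounded: 210.

210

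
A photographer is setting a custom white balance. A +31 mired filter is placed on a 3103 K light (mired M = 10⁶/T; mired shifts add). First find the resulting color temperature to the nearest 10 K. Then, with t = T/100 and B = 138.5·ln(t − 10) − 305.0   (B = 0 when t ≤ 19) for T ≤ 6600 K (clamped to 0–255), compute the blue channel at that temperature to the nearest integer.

M_in = 10⁶/3103 = 322.27; M_out = 322.27 + (+31) = 353.27.
T_out = 10⁶/353.27 = 2830.7 K → 2830 K; t = 28.3.
B = 138.5·ln(28.3 − 10) − 305.0 = 138.5·ln 18.3 − 305.0 = 138.5·2.9069 − 305.0 = 97.606.
Rounded: 98.

98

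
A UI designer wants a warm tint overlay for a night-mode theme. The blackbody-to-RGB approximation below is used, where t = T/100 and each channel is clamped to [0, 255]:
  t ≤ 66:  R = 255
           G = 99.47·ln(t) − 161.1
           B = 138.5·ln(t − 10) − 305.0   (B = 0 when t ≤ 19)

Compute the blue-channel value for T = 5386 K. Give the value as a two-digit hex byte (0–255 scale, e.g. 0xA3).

0xDB

t = 5386/100 = 53.86; the t ≤ 66 branch applies.
B = 138.5·ln(53.86 − 10) − 305.0 = 138.5·ln 43.86 − 305.0 = 138.5·3.7810 − 305.0 = 218.669.
Rounded: 219; in hex, 0xDB.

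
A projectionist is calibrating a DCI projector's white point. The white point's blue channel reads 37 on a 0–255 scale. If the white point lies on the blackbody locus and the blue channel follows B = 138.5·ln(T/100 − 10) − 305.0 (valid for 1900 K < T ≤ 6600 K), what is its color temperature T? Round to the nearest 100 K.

2200 K

ln(t − 10) = (37 + 305.0) / 138.5 = 2.4693.
t − 10 = e^2.4693 = 11.814, so t = 21.814.
T = 100·t = 2181 K → 2200 K to the nearest 100 K.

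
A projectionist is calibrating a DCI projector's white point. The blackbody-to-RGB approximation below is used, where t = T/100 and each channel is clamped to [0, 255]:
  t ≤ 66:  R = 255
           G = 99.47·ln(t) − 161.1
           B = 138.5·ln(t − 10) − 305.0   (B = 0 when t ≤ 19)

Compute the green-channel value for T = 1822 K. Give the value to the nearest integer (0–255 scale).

128

t = 1822/100 = 18.22; the t ≤ 66 branch applies.
G = 99.47·ln 18.22 − 161.1 = 99.47·2.9025 − 161.1 = 127.614.
Rounded: 128.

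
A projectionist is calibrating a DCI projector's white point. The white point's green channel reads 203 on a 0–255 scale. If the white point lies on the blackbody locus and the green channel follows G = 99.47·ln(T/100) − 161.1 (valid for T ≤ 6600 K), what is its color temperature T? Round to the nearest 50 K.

3900 K

ln t = (203 + 161.1) / 99.47 = 3.6604.
t = e^3.6604 = 38.877.
T = 100·t = 3888 K → 3900 K to the nearest 50 K.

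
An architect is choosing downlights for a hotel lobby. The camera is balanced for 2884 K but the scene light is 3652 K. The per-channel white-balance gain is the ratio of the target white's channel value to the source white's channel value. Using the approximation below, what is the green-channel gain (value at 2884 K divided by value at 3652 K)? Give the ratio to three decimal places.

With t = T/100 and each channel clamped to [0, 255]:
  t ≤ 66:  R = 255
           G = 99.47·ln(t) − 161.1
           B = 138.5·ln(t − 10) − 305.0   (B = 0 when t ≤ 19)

0.881

At 3652 K (t = 36.52):
  G = 99.47·ln 36.52 − 161.1 = 99.47·3.5979 − 161.1 = 196.779.
At 2884 K (t = 28.84):
  G = 99.47·ln 28.84 − 161.1 = 99.47·3.3618 − 161.1 = 173.295.
Gain = 173.295 / 196.779 = 0.8807 → 0.881.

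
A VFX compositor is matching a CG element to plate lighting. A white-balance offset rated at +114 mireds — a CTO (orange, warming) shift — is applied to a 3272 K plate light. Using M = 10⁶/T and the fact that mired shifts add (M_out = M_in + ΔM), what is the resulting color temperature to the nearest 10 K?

M_in = 10⁶/3272 = 305.62 mireds.
M_out = 305.62 + (+114) = 419.62 mireds.
T_out = 10⁶/419.62 = 2383.1 K → 2380 K.

2380 K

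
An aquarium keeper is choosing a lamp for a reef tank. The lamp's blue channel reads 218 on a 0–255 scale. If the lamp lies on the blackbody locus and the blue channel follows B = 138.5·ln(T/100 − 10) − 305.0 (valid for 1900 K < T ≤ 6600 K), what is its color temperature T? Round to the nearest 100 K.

ln(t − 10) = (218 + 305.0) / 138.5 = 3.7762.
t − 10 = e^3.7762 = 43.649, so t = 53.649.
T = 100·t = 5365 K → 5400 K to the nearest 100 K.

5400 K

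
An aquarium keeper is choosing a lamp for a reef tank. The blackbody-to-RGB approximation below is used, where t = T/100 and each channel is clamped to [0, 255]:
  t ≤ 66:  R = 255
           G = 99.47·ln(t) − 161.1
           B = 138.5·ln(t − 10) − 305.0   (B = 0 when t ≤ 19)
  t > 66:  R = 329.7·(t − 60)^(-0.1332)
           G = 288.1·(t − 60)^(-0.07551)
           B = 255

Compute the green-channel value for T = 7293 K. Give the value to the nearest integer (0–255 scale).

237

t = 7293/100 = 72.93; the t > 66 branch applies.
G = 288.1·(72.93 − 60)^(-0.07551) = 288.1·12.93^(-0.07551) = 288.1·0.82426 = 237.469.
Rounded: 237.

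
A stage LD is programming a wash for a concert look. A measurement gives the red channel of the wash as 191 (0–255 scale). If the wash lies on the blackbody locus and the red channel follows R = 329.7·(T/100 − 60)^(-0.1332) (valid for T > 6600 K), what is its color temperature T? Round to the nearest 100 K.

(t − 60)^(-0.1332) = 191/329.7 = 0.57931.
t − 60 = 0.57931^(1/-0.1332) = 0.57931^(-7.508) = 60.245, so t = 120.245.
T = 100·t = 12025 K → 12000 K to the nearest 100 K.

12000 K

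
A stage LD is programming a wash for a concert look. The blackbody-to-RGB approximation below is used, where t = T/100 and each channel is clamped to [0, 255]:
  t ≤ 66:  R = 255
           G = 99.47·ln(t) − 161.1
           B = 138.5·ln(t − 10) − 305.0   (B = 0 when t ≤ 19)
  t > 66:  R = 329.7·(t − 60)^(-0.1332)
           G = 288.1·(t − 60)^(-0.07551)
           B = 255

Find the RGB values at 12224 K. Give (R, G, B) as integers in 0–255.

t = 12224/100 = 122.24; the t > 66 branch applies.
R = 329.7·(122.24 − 60)^(-0.1332) = 329.7·62.24^(-0.1332) = 329.7·0.57681 = 190.173.
G = 288.1·(122.24 − 60)^(-0.07551) = 288.1·62.24^(-0.07551) = 288.1·0.73203 = 210.898.
B = 255 by definition for t > 66.
Rounded: (190, 211, 255).

(190, 211, 255)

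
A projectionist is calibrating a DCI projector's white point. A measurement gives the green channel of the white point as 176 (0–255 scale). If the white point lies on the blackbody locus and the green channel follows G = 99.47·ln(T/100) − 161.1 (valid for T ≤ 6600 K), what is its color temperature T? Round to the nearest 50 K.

ln t = (176 + 161.1) / 99.47 = 3.3890.
t = e^3.3890 = 29.635.
T = 100·t = 2964 K → 2950 K to the nearest 50 K.

2950 K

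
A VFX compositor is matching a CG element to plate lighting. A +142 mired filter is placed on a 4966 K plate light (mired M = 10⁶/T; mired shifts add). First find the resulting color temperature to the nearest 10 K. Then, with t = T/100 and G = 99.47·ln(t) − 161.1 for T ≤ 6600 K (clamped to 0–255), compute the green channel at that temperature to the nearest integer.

M_in = 10⁶/4966 = 201.37; M_out = 201.37 + (+142) = 343.37.
T_out = 10⁶/343.37 = 2912.3 K → 2910 K; t = 29.1.
G = 99.47·ln 29.1 − 161.1 = 99.47·3.3707 − 161.1 = 174.187.
Rounded: 174.

174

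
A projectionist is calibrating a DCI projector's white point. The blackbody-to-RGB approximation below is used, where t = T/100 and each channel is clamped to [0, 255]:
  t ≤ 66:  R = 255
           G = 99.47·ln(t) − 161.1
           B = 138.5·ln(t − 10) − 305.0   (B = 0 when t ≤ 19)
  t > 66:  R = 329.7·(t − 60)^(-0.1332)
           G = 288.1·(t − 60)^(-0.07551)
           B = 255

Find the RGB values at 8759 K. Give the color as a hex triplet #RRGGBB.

#D4E0FF

t = 8759/100 = 87.59; the t > 66 branch applies.
R = 329.7·(87.59 − 60)^(-0.1332) = 329.7·27.59^(-0.1332) = 329.7·0.64282 = 211.939.
G = 288.1·(87.59 − 60)^(-0.07551) = 288.1·27.59^(-0.07551) = 288.1·0.77841 = 224.260.
B = 255 by definition for t > 66.
Rounded: (212, 224, 255).
In hex: #D4E0FF.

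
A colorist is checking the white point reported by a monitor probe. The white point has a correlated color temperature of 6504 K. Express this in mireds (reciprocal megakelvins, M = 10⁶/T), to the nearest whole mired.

154 mireds

M = 10⁶ / 6504 = 153.752 → 154 mireds.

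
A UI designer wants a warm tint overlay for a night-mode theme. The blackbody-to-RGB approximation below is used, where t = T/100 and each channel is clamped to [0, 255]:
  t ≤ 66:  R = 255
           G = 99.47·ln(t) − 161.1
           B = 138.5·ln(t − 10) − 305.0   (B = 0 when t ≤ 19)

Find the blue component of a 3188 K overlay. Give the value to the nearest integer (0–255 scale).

122

t = 3188/100 = 31.88; the t ≤ 66 branch applies.
B = 138.5·ln(31.88 − 10) − 305.0 = 138.5·ln 21.88 − 305.0 = 138.5·3.0856 − 305.0 = 122.352.
Rounded: 122.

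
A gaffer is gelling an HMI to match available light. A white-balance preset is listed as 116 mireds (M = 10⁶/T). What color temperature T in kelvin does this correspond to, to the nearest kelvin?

8621 K

T = 10⁶ / 116 = 8620.69 K → 8621 K.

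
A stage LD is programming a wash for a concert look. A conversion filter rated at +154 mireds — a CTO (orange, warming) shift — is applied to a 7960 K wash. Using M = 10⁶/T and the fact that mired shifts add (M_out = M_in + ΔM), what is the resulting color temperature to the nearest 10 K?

3580 K

M_in = 10⁶/7960 = 125.63 mireds.
M_out = 125.63 + (+154) = 279.63 mireds.
T_out = 10⁶/279.63 = 3576.2 K → 3580 K.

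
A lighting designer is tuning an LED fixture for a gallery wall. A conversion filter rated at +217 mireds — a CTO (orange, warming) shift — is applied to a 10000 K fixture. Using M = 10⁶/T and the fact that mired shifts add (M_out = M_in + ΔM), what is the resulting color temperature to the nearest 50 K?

M_in = 10⁶/10000 = 100.00 mireds.
M_out = 100.00 + (+217) = 317.00 mireds.
T_out = 10⁶/317.00 = 3154.6 K → 3150 K.

3150 K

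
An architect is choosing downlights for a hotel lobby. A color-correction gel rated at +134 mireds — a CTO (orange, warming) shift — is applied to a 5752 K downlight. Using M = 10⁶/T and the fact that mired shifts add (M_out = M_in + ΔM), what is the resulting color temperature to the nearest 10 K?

M_in = 10⁶/5752 = 173.85 mireds.
M_out = 173.85 + (+134) = 307.85 mireds.
T_out = 10⁶/307.85 = 3248.3 K → 3250 K.

3250 K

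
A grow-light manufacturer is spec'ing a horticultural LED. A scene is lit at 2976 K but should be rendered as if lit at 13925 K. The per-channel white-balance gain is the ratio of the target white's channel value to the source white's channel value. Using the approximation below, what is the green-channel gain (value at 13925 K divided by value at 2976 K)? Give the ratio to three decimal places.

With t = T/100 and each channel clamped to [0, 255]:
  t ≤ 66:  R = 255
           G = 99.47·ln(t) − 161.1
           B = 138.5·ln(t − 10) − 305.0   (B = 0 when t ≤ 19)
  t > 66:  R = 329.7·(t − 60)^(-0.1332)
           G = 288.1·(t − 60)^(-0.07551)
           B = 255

1.174

At 2976 K (t = 29.76):
  G = 99.47·ln 29.76 − 161.1 = 99.47·3.3932 − 161.1 = 176.418.
At 13925 K (t = 139.25):
  G = 288.1·(139.25 − 60)^(-0.07551) = 288.1·79.25^(-0.07551) = 288.1·0.71880 = 207.086.
Gain = 207.086 / 176.418 = 1.1738 → 1.174.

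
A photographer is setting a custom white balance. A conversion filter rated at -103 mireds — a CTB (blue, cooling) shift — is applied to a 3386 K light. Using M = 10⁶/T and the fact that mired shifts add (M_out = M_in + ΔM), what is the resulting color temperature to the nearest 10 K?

5200 K

M_in = 10⁶/3386 = 295.33 mireds.
M_out = 295.33 + (-103) = 192.33 mireds.
T_out = 10⁶/192.33 = 5199.3 K → 5200 K.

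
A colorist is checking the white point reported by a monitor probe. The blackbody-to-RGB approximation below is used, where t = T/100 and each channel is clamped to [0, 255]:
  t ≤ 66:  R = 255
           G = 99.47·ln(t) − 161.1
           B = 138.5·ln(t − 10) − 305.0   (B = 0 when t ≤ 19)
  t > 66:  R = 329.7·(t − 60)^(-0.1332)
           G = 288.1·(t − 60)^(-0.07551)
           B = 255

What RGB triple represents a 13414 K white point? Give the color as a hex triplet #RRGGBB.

#BAD0FF

t = 13414/100 = 134.14; the t > 66 branch applies.
R = 329.7·(134.14 − 60)^(-0.1332) = 329.7·74.14^(-0.1332) = 329.7·0.56352 = 185.792.
G = 288.1·(134.14 − 60)^(-0.07551) = 288.1·74.14^(-0.07551) = 288.1·0.72242 = 208.130.
B = 255 by definition for t > 66.
Rounded: (186, 208, 255).
In hex: #BAD0FF.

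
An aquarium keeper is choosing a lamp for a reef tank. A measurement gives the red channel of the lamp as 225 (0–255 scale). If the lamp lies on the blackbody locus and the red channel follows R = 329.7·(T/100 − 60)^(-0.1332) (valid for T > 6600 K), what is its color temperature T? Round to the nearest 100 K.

7800 K

(t − 60)^(-0.1332) = 225/329.7 = 0.68244.
t − 60 = 0.68244^(1/-0.1332) = 0.68244^(-7.508) = 17.610, so t = 77.610.
T = 100·t = 7761 K → 7800 K to the nearest 100 K.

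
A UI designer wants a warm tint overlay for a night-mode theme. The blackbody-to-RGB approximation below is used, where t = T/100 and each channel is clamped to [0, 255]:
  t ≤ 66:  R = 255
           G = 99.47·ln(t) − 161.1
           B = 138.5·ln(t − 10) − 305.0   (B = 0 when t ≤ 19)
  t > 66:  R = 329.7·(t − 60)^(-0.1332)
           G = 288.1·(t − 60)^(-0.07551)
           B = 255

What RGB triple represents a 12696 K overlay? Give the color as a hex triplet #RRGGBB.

#BCD2FF

t = 12696/100 = 126.96; the t > 66 branch applies.
R = 329.7·(126.96 − 60)^(-0.1332) = 329.7·66.96^(-0.1332) = 329.7·0.57122 = 188.330.
G = 288.1·(126.96 − 60)^(-0.07551) = 288.1·66.96^(-0.07551) = 288.1·0.72800 = 209.737.
B = 255 by definition for t > 66.
Rounded: (188, 210, 255).
In hex: #BCD2FF.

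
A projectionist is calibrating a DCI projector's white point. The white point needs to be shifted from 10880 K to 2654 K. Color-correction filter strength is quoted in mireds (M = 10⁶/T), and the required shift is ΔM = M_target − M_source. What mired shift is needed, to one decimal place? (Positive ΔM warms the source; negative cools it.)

M_source = 10⁶/10880 = 91.912; M_target = 10⁶/2654 = 376.790.
ΔM = 376.790 − 91.912 = 284.878 → +284.9 mireds, a warming shift.

+284.9 mireds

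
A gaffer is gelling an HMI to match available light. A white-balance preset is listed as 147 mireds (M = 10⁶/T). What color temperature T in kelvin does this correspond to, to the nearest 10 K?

6800 K

T = 10⁶ / 147 = 6802.72 K → 6800 K.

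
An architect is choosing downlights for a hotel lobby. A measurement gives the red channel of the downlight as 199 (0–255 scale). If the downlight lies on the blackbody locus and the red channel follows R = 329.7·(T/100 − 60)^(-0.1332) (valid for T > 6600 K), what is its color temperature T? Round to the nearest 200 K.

10400 K

(t − 60)^(-0.1332) = 199/329.7 = 0.60358.
t − 60 = 0.60358^(1/-0.1332) = 0.60358^(-7.508) = 44.273, so t = 104.273.
T = 100·t = 10427 K → 10400 K to the nearest 200 K.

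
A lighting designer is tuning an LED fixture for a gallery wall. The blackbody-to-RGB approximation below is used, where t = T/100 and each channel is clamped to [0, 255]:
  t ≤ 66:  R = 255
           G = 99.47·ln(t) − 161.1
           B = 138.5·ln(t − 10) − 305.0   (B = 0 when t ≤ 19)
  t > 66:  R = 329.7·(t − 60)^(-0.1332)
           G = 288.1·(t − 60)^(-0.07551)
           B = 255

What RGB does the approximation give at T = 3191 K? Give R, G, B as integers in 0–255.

t = 3191/100 = 31.91; the t ≤ 66 branch applies.
R = 255 by definition for t ≤ 66.
G = 99.47·ln 31.91 − 161.1 = 99.47·3.4629 − 161.1 = 183.357.
B = 138.5·ln(31.91 − 10) − 305.0 = 138.5·ln 21.91 − 305.0 = 138.5·3.0869 − 305.0 = 122.542.
Rounded: (255, 183, 123).

R=255, G=183, B=123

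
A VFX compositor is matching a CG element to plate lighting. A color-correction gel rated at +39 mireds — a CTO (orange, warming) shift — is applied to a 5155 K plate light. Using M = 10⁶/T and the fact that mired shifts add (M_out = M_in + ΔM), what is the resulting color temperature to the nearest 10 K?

4290 K

M_in = 10⁶/5155 = 193.99 mireds.
M_out = 193.99 + (+39) = 232.99 mireds.
T_out = 10⁶/232.99 = 4292.1 K → 4290 K.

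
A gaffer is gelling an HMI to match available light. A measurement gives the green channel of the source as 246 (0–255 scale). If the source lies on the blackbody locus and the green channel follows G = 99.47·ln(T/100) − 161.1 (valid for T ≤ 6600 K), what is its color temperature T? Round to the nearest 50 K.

ln t = (246 + 161.1) / 99.47 = 4.0927.
t = e^4.0927 = 59.901.
T = 100·t = 5990 K → 6000 K to the nearest 50 K.

6000 K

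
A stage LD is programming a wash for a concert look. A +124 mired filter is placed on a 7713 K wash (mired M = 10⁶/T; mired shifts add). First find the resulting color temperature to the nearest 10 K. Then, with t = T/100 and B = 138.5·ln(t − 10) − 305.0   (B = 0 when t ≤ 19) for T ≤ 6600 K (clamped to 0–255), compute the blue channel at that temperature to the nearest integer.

M_in = 10⁶/7713 = 129.65; M_out = 129.65 + (+124) = 253.65.
T_out = 10⁶/253.65 = 3942.4 K → 3940 K; t = 39.4.
B = 138.5·ln(39.4 − 10) − 305.0 = 138.5·ln 29.4 − 305.0 = 138.5·3.3810 − 305.0 = 163.268.
Rounded: 163.

163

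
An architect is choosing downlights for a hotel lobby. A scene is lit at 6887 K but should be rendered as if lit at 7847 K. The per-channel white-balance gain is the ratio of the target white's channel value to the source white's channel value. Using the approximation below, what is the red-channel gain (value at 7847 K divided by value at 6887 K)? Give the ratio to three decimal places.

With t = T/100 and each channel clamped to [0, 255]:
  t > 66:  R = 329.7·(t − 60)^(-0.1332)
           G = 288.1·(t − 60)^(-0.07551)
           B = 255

0.907

At 6887 K (t = 68.87):
  R = 329.7·(68.87 − 60)^(-0.1332) = 329.7·8.87^(-0.1332) = 329.7·0.74772 = 246.522.
At 7847 K (t = 78.47):
  R = 329.7·(78.47 − 60)^(-0.1332) = 329.7·18.47^(-0.1332) = 329.7·0.67812 = 223.576.
Gain = 223.576 / 246.522 = 0.9069 → 0.907.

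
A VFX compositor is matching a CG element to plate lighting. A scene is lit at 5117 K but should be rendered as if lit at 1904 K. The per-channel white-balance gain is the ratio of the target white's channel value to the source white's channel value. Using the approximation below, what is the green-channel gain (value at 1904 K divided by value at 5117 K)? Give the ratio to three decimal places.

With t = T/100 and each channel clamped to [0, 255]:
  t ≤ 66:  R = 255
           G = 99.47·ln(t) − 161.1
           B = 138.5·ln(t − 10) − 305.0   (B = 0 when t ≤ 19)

At 5117 K (t = 51.17):
  G = 99.47·ln 51.17 − 161.1 = 99.47·3.9352 − 161.1 = 230.330.
At 1904 K (t = 19.04):
  G = 99.47·ln 19.04 − 161.1 = 99.47·2.9465 − 161.1 = 131.993.
Gain = 131.993 / 230.330 = 0.5731 → 0.573.

0.573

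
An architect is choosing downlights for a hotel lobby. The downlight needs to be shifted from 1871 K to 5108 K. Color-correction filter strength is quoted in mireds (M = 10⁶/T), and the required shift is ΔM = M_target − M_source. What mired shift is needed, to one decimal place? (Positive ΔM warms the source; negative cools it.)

M_source = 10⁶/1871 = 534.474; M_target = 10⁶/5108 = 195.771.
ΔM = 195.771 − 534.474 = -338.702 → -338.7 mireds, a cooling shift.

-338.7 mireds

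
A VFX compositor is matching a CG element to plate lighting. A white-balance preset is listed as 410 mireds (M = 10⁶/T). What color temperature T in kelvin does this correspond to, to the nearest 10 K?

2440 K

T = 10⁶ / 410 = 2439.02 K → 2440 K.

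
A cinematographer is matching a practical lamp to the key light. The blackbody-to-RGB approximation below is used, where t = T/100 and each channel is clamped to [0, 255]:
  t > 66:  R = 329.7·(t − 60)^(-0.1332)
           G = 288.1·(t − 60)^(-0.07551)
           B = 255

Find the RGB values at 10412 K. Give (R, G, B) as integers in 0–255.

t = 10412/100 = 104.12; the t > 66 branch applies.
R = 329.7·(104.12 − 60)^(-0.1332) = 329.7·44.12^(-0.1332) = 329.7·0.60386 = 199.092.
G = 288.1·(104.12 − 60)^(-0.07551) = 288.1·44.12^(-0.07551) = 288.1·0.75130 = 216.450.
B = 255 by definition for t > 66.
Rounded: (199, 216, 255).

(199, 216, 255)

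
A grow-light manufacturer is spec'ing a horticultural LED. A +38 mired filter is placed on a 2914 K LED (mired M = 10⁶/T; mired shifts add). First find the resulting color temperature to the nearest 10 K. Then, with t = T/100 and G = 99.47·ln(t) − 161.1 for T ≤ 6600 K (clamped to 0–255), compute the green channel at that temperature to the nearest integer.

M_in = 10⁶/2914 = 343.17; M_out = 343.17 + (+38) = 381.17.
T_out = 10⁶/381.17 = 2623.5 K → 2620 K; t = 26.2.
G = 99.47·ln 26.2 − 161.1 = 99.47·3.2658 − 161.1 = 163.745.
Rounded: 164.

164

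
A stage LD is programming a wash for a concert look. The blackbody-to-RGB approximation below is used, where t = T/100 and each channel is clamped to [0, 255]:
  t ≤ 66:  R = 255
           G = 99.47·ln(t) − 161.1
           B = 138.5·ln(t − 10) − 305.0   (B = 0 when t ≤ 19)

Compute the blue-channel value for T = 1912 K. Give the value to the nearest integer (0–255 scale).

1

t = 1912/100 = 19.12; the t ≤ 66 branch applies.
B = 138.5·ln(19.12 − 10) − 305.0 = 138.5·ln 9.12 − 305.0 = 138.5·2.2105 − 305.0 = 1.150.
Rounded: 1.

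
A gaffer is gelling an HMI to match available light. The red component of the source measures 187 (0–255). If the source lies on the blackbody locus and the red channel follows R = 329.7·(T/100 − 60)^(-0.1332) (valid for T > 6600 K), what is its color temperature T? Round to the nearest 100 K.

(t − 60)^(-0.1332) = 187/329.7 = 0.56718.
t − 60 = 0.56718^(1/-0.1332) = 0.56718^(-7.508) = 70.620, so t = 130.620.
T = 100·t = 13062 K → 13100 K to the nearest 100 K.

13100 K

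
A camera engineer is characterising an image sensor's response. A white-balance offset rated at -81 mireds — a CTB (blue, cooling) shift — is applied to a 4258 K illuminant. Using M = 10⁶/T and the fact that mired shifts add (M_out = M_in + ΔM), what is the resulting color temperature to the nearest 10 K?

6500 K

M_in = 10⁶/4258 = 234.85 mireds.
M_out = 234.85 + (-81) = 153.85 mireds.
T_out = 10⁶/153.85 = 6499.8 K → 6500 K.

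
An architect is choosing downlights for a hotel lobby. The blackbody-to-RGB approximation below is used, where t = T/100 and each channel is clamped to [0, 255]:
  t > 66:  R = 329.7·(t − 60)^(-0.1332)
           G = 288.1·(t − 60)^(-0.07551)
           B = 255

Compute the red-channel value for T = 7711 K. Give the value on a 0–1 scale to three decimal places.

0.886

t = 7711/100 = 77.11; the t > 66 branch applies.
R = 329.7·(77.11 − 60)^(-0.1332) = 329.7·17.11^(-0.1332) = 329.7·0.68506 = 225.866.
On a 0–1 scale: 225.866/255 = 0.8857 → 0.886.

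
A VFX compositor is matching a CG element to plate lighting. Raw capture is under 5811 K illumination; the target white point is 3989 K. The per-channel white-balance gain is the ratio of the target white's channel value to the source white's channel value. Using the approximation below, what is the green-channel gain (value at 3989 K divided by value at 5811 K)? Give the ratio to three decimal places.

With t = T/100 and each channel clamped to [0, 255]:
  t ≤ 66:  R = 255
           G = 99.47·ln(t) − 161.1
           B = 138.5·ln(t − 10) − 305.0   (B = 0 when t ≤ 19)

At 5811 K (t = 58.11):
  G = 99.47·ln 58.11 − 161.1 = 99.47·4.0623 − 161.1 = 242.981.
At 3989 K (t = 39.89):
  G = 99.47·ln 39.89 − 161.1 = 99.47·3.6861 − 161.1 = 205.559.
Gain = 205.559 / 242.981 = 0.8460 → 0.846.

0.846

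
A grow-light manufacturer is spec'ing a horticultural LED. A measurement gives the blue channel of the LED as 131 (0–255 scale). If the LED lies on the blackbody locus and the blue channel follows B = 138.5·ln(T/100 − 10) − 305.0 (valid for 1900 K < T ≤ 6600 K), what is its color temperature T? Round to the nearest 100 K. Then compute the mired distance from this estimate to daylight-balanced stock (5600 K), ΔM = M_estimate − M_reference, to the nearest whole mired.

+124 mireds

ln(t − 10) = (131 + 305.0) / 138.5 = 3.1480.
t − 10 = e^3.1480 = 23.290, so t = 33.290.
T = 100·t = 3329 K → 3300 K to the nearest 100 K.
M_estimate = 10⁶/3300 = 303.03; M_reference = 10⁶/5600 = 178.57.
ΔM = 303.03 − 178.57 = 124.46 → +124 mireds.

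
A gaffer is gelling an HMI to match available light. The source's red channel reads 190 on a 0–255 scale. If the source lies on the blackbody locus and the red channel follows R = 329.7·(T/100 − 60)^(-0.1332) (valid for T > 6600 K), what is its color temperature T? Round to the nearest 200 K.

(t − 60)^(-0.1332) = 190/329.7 = 0.57628.
t − 60 = 0.57628^(1/-0.1332) = 0.57628^(-7.508) = 62.667, so t = 122.667.
T = 100·t = 12267 K → 12200 K to the nearest 200 K.

12200 K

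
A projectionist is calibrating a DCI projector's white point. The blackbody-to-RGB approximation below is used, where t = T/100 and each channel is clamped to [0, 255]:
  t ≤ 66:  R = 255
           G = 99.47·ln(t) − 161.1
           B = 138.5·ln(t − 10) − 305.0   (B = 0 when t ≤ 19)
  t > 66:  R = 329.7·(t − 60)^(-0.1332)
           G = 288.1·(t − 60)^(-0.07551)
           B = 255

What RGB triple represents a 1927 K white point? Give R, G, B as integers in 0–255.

R=255, G=133, B=3

t = 1927/100 = 19.27; the t ≤ 66 branch applies.
R = 255 by definition for t ≤ 66.
G = 99.47·ln 19.27 − 161.1 = 99.47·2.9585 − 161.1 = 133.187.
B = 138.5·ln(19.27 − 10) − 305.0 = 138.5·ln 9.27 − 305.0 = 138.5·2.2268 − 305.0 = 3.409.
Rounded: (255, 133, 3).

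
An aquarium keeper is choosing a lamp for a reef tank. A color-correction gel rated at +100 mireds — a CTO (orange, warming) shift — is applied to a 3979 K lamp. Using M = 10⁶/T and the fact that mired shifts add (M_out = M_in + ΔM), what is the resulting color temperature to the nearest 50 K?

M_in = 10⁶/3979 = 251.32 mireds.
M_out = 251.32 + (+100) = 351.32 mireds.
T_out = 10⁶/351.32 = 2846.4 K → 2850 K.

2850 K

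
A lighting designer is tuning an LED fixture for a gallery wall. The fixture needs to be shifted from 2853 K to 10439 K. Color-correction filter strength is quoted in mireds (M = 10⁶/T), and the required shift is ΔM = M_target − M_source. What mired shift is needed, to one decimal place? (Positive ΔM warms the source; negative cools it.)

-254.7 mireds

M_source = 10⁶/2853 = 350.508; M_target = 10⁶/10439 = 95.795.
ΔM = 95.795 − 350.508 = -254.714 → -254.7 mireds, a cooling shift.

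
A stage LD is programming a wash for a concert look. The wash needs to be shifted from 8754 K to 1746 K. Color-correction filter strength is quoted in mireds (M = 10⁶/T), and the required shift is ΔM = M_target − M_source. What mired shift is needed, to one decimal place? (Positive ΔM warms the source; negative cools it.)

+458.5 mireds

M_source = 10⁶/8754 = 114.233; M_target = 10⁶/1746 = 572.738.
ΔM = 572.738 − 114.233 = 458.504 → +458.5 mireds, a warming shift.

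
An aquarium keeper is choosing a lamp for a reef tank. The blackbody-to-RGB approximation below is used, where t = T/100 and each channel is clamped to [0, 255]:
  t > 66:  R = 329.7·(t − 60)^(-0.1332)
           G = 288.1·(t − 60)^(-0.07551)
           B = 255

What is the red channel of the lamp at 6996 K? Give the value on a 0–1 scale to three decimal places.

t = 6996/100 = 69.96; the t > 66 branch applies.
R = 329.7·(69.96 − 60)^(-0.1332) = 329.7·9.96^(-0.1332) = 329.7·0.73626 = 242.745.
On a 0–1 scale: 242.745/255 = 0.9519 → 0.952.

0.952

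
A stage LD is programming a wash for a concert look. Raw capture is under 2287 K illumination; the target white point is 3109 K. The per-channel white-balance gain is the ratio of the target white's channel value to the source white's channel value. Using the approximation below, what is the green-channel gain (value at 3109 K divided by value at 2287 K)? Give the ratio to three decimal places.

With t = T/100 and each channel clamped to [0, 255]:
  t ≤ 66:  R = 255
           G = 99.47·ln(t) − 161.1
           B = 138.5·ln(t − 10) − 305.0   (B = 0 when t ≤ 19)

1.203

At 2287 K (t = 22.87):
  G = 99.47·ln 22.87 − 161.1 = 99.47·3.1298 − 161.1 = 150.224.
At 3109 K (t = 31.09):
  G = 99.47·ln 31.09 − 161.1 = 99.47·3.4369 − 161.1 = 180.767.
Gain = 180.767 / 150.224 = 1.2033 → 1.203.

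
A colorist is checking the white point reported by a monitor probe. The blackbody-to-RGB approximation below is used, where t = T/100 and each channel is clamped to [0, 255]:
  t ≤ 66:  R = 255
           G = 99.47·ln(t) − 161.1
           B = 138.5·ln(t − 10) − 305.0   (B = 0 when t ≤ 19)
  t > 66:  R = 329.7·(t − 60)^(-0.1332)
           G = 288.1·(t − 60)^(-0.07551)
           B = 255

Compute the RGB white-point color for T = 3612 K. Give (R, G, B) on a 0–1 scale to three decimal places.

(1.000, 0.767, 0.576)

t = 3612/100 = 36.12; the t ≤ 66 branch applies.
R = 255 by definition for t ≤ 66.
G = 99.47·ln 36.12 − 161.1 = 99.47·3.5868 − 161.1 = 195.684.
B = 138.5·ln(36.12 − 10) − 305.0 = 138.5·ln 26.12 − 305.0 = 138.5·3.2627 − 305.0 = 146.884.
Dividing each by 255: (1.0000, 0.7674, 0.5760) → (1.000, 0.767, 0.576).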